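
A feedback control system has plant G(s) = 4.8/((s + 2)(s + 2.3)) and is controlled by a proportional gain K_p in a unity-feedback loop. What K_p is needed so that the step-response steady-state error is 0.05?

K_p = 18.2

For a type-0 loop with proportional control, e_ss = 1/(1 + K_p·G(0)).
G(0) = 1.043. Require 1/(1 + K_p·1.043) = 0.05, so 1 + 1.043·K_p = 20.
K_p = (20 − 1)/1.043 = 18.2.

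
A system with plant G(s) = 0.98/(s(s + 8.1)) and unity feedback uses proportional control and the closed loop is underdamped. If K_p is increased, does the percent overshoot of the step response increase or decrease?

ζ = 8.1/(2√(0.98K_p)) decreases as K_p grows; lower damping means more overshoot.

increase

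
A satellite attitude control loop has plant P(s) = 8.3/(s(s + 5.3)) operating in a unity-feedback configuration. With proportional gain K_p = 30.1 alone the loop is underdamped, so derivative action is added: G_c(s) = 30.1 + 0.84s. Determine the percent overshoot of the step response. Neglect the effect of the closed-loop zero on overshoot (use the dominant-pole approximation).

Forward path: (30.1 + 0.84s)·8.3/(s(s+5.3)). The closed-loop characteristic equation is s² + (5.3 + 8.3·0.84)s + 8.3·30.1 = 0.
That is s² + 12.27s + 249.8 = 0, so ω_n = 15.81 rad/s and ζ = 12.27/(2·15.81) = 0.3882.
%OS = 100·exp(−πζ/√(1−ζ²)) = 26.6%.

26.6%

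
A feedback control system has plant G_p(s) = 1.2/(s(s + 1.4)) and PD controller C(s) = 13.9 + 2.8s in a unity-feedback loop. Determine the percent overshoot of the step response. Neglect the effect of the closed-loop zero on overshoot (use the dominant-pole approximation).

Forward path: (13.9 + 2.8s)·1.2/(s(s+1.4)). The closed-loop characteristic equation is s² + (1.4 + 1.2·2.8)s + 1.2·13.9 = 0.
That is s² + 4.76s + 16.68 = 0, so ω_n = 4.084 rad/s and ζ = 4.76/(2·4.084) = 0.5827.
%OS = 100·exp(−πζ/√(1−ζ²)) = 10.5%.

10.5%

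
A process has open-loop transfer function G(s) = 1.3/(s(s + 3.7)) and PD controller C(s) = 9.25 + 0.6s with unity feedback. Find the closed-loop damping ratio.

Forward path: (9.25 + 0.6s)·1.3/(s(s+3.7)). The closed-loop characteristic equation is s² + (3.7 + 1.3·0.6)s + 1.3·9.25 = 0.
That is s² + 4.48s + 12.03 = 0, so ω_n = 3.468 rad/s and ζ = 4.48/(2·3.468) = 0.646.

ζ = 0.646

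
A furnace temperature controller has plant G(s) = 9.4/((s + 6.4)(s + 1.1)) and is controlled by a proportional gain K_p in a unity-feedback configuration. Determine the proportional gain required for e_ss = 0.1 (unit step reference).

Steady-state error for a unit step on this type-0 loop is 1/(1 + K_p·G(0)).
G(0) = 1.335. Require 1/(1 + K_p·1.335) = 0.1, so 1 + 1.335·K_p = 10.
K_p = (10 − 1)/1.335 = 6.74.

K_p = 6.74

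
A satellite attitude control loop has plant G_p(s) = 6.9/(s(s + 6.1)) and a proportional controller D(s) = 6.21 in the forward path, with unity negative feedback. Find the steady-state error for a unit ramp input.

The loop has one pole at the origin (type 1). Velocity error constant K_v = lim_{s→0} s·D(s)G_p(s) = 6.21·6.9/6.1 = 7.024.
Steady-state error to a unit ramp: e_ss = 1/K_v = 0.142.

0.142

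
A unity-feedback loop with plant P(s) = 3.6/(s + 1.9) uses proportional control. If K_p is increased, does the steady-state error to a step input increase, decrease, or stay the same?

decrease

e_ss = 1/(1 + K_p·P(0)); a larger K_p raises the denominator, so e_ss decreases.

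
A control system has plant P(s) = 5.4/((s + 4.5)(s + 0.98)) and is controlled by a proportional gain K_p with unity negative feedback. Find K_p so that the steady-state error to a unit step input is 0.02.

K_p = 40

Steady-state error for a unit step on this type-0 loop is 1/(1 + K_p·P(0)).
P(0) = 1.224. Require 1/(1 + K_p·1.224) = 0.02, so 1 + 1.224·K_p = 50.
K_p = (50 − 1)/1.224 = 40.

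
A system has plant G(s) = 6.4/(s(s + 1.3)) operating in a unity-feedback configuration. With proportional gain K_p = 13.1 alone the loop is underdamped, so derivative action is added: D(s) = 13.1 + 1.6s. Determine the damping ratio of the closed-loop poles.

Forward path: (13.1 + 1.6s)·6.4/(s(s+1.3)). The closed-loop characteristic equation is s² + (1.3 + 6.4·1.6)s + 6.4·13.1 = 0.
That is s² + 11.54s + 83.84 = 0, so ω_n = 9.156 rad/s and ζ = 11.54/(2·9.156) = 0.6302.

ζ = 0.63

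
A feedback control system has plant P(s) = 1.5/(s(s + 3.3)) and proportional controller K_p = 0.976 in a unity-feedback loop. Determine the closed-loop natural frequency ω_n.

1 + K_p·P(s) = 0 gives s² + 3.3s + 1.464 = 0.
Matching s² + 2ζω_n s + ω_n²: ω_n = √1.464 = 1.21 rad/s and 2ζω_n = 3.3, so ζ = 3.3/(2·1.21) = 1.36.

ω_n = 1.21 rad/s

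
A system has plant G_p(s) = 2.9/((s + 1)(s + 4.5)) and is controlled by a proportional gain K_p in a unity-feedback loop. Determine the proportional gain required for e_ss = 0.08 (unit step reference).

K_p = 17.8

For a type-0 loop with proportional control, e_ss = 1/(1 + K_p·G_p(0)).
G_p(0) = 0.6444. Require 1/(1 + K_p·0.6444) = 0.08, so 1 + 0.6444·K_p = 12.5.
K_p = (12.5 − 1)/0.6444 = 17.8.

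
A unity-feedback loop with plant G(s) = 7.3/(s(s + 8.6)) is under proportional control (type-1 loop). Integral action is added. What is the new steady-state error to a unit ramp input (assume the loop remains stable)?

The integrator raises the loop to type 2, so K_v → ∞ and e_ss to a ramp is zero.

0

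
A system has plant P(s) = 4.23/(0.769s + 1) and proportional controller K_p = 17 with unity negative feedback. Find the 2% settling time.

Closed loop: T(s) = K_p·P/(1+K_p·P) = 71.91/(0.769s + 1 + 71.91), with pole at s = −(1 + 71.91)/0.769 = −94.81.
τ = 1/94.81 = 0.01055 s, so 2% settling time ≈ 4τ = 0.0422 s.

T_s ≈ 0.0422 s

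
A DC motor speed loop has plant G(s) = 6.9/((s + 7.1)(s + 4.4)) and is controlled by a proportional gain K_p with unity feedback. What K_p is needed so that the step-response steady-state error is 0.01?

The loop is type 0, so e_ss(step) = 1/(1 + K_pos) with K_pos = K_p·G(0).
G(0) = 0.2209. Require 1/(1 + K_p·0.2209) = 0.01, so 1 + 0.2209·K_p = 100.
K_p = (100 − 1)/0.2209 = 448.

K_p = 448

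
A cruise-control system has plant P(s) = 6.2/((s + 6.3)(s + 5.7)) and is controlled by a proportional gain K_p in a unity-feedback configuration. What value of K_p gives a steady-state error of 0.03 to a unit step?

K_p = 187

For a type-0 loop with proportional control, e_ss = 1/(1 + K_p·P(0)).
P(0) = 0.1727. Require 1/(1 + K_p·0.1727) = 0.03, so 1 + 0.1727·K_p = 33.33.
K_p = (33.33 − 1)/0.1727 = 187.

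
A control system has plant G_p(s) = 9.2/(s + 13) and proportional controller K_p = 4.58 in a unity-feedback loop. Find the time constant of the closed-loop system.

τ = 0.0181 s

Closed-loop transfer function: T(s) = K_p·G_p(s)/(1 + K_p·G_p(s)) = 42.14/(s + 13 + 42.14) = 42.14/(s + 55.14).
Time constant τ = 1/55.14 = 0.0181 s.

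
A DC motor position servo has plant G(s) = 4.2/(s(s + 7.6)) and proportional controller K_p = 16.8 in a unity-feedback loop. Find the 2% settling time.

The closed-loop denominator s² + 7.6s + 70.56 gives ω_n = √70.56 = 8.4 and ζ = 7.6/(2ω_n) = 0.4524.
2% settling time T_s ≈ 4/(ζω_n) = 4/3.8 = 1.05 s.

T_s ≈ 1.05 s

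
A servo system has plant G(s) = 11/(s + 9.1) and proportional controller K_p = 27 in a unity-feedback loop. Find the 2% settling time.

Closed-loop transfer function: T(s) = K_p·G(s)/(1 + K_p·G(s)) = 297/(s + 9.1 + 297) = 297/(s + 306.1).
Time constant τ = 1/306.1 = 0.003267 s, so the 2% settling time is about 4τ = 0.0131 s.

T_s ≈ 0.0131 s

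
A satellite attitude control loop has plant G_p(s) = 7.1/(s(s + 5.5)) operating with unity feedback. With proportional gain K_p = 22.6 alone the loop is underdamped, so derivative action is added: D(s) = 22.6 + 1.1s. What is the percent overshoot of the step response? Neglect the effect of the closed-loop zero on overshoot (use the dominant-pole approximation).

14.4%

Forward path: (22.6 + 1.1s)·7.1/(s(s+5.5)). The closed-loop characteristic equation is s² + (5.5 + 7.1·1.1)s + 7.1·22.6 = 0.
That is s² + 13.31s + 160.5 = 0, so ω_n = 12.67 rad/s and ζ = 13.31/(2·12.67) = 0.5254.
%OS = 100·exp(−πζ/√(1−ζ²)) = 14.4%.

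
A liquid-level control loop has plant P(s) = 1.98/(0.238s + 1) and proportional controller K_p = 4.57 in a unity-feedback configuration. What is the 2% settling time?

T_s ≈ 0.0947 s

Closed loop: T(s) = K_p·P/(1+K_p·P) = 9.049/(0.238s + 1 + 9.049), with pole at s = −(1 + 9.049)/0.238 = −42.22.
τ = 1/42.22 = 0.02368 s, so 2% settling time ≈ 4τ = 0.0947 s.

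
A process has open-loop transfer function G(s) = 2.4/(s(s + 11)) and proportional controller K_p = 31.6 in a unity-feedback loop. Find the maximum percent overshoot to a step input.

7.74%

Closed-loop characteristic equation: s² + 11s + 75.84 = 0, so ω_n = 8.709 rad/s and ζ = 11/(2·8.709) = 0.6316.
%OS = 100·exp(−πζ/√(1−ζ²)) = 100·exp(−π·0.6316/√0.6011) = 7.74%.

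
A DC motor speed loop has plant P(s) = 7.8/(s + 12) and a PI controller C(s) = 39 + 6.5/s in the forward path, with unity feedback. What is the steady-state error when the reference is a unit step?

0

The open loop C(s)P(s) has a pole at the origin (type 1), so the static position error constant is infinite and e_ss = 1/(1+∞) = 0.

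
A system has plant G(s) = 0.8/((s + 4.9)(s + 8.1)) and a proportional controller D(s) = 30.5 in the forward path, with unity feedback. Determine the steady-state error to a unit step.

0.619

The loop is type 0. Static position error constant K_pos = D(0)·G(0) = 30.5·0.02016 = 0.6148.
Steady-state error to a unit step: e_ss = 1/(1+K_pos) = 1/1.615 = 0.619.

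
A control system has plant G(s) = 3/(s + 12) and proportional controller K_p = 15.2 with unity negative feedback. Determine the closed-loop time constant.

Closed-loop transfer function: T(s) = K_p·G(s)/(1 + K_p·G(s)) = 45.6/(s + 12 + 45.6) = 45.6/(s + 57.6).
Time constant τ = 1/57.6 = 0.0174 s.

τ = 0.0174 s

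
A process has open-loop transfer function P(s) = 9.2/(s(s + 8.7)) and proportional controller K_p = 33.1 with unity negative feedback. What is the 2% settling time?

T_s ≈ 0.92 s

The closed-loop denominator s² + 8.7s + 304.5 gives ω_n = √304.5 = 17.45 and ζ = 8.7/(2ω_n) = 0.2493.
2% settling time T_s ≈ 4/(ζω_n) = 4/4.35 = 0.92 s.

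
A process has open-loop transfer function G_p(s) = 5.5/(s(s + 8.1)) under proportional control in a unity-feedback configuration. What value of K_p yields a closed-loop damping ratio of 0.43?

Closed-loop characteristic equation: s² + 8.1s + K_p·5.5 = 0.
So ω_n = √(5.5K_p) and 2ζω_n = 8.1, giving ζ = 8.1/(2√(5.5K_p)).
Setting ζ = 0.43: √(5.5K_p) = 8.1/(2·0.43) = 9.419, so K_p = 88.71/5.5 = 16.1.

K_p = 16.1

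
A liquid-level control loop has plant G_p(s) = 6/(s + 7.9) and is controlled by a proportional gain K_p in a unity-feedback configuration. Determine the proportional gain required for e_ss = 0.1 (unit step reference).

K_p = 11.9

Steady-state error for a unit step on this type-0 loop is 1/(1 + K_p·G_p(0)).
G_p(0) = 0.7595. Require 1/(1 + K_p·0.7595) = 0.1, so 1 + 0.7595·K_p = 10.
K_p = (10 − 1)/0.7595 = 11.9.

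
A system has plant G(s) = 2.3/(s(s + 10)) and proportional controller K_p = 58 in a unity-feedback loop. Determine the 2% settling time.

From 1 + K_pG(s) = 0: s² + 10s + 133.4 = 0 ⇒ ω_n = 11.55, ζ = 0.4329.
2% settling time T_s ≈ 4/(ζω_n) = 4/5 = 0.8 s.

T_s ≈ 0.8 s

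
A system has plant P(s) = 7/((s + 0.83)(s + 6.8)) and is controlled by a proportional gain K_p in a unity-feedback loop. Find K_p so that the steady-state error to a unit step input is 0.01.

K_p = 79.8

For a type-0 loop with proportional control, e_ss = 1/(1 + K_p·P(0)).
P(0) = 1.24. Require 1/(1 + K_p·1.24) = 0.01, so 1 + 1.24·K_p = 100.
K_p = (100 − 1)/1.24 = 79.8.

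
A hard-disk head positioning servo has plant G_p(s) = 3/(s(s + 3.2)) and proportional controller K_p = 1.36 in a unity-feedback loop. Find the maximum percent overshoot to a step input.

The closed-loop denominator s² + 3.2s + 4.08 gives ω_n = √4.08 = 2.02 and ζ = 3.2/(2ω_n) = 0.7921.
%OS = 100·exp(−πζ/√(1−ζ²)) = 100·exp(−π·0.7921/√0.3725) = 1.7%.

1.7%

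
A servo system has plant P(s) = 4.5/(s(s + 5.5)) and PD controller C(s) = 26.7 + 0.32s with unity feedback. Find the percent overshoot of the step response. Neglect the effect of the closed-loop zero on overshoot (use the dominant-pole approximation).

35%

Forward path: (26.7 + 0.32s)·4.5/(s(s+5.5)). The closed-loop characteristic equation is s² + (5.5 + 4.5·0.32)s + 4.5·26.7 = 0.
That is s² + 6.94s + 120.1 = 0, so ω_n = 10.96 rad/s and ζ = 6.94/(2·10.96) = 0.3166.
%OS = 100·exp(−πζ/√(1−ζ²)) = 35%.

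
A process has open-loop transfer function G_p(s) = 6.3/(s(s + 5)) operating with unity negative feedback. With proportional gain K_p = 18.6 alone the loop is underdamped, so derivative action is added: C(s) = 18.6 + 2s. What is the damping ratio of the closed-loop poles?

ζ = 0.813

Forward path: (18.6 + 2s)·6.3/(s(s+5)). The closed-loop characteristic equation is s² + (5 + 6.3·2)s + 6.3·18.6 = 0.
That is s² + 17.6s + 117.2 = 0, so ω_n = 10.82 rad/s and ζ = 17.6/(2·10.82) = 0.8129.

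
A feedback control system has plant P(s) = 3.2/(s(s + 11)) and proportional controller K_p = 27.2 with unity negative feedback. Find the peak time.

Closed-loop characteristic equation: s² + 11s + 87.04 = 0, so ω_n = 9.33 rad/s and ζ = 11/(2·9.33) = 0.5895.
Damped frequency ω_d = ω_n√(1−ζ²) = 7.536 rad/s, so peak time T_p = π/ω_d = 0.417 s.

T_p = 0.417 s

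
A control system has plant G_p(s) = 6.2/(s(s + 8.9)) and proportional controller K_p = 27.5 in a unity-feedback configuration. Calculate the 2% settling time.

From 1 + K_pG_p(s) = 0: s² + 8.9s + 170.5 = 0 ⇒ ω_n = 13.06, ζ = 0.3408.
2% settling time T_s ≈ 4/(ζω_n) = 4/4.45 = 0.899 s.

T_s ≈ 0.899 s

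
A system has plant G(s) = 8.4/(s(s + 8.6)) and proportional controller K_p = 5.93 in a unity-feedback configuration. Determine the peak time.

Closed-loop characteristic equation: s² + 8.6s + 49.81 = 0, so ω_n = 7.058 rad/s and ζ = 8.6/(2·7.058) = 0.6093.
Damped frequency ω_d = ω_n√(1−ζ²) = 5.597 rad/s, so peak time T_p = π/ω_d = 0.561 s.

T_p = 0.561 s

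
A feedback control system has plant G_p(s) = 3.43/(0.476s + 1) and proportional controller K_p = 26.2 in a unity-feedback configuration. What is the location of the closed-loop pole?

Closed loop: T(s) = K_p·G_p/(1+K_p·G_p) = 89.87/(0.476s + 1 + 89.87), with pole at s = −(1 + 89.87)/0.476 = −190.9.

s = -190.9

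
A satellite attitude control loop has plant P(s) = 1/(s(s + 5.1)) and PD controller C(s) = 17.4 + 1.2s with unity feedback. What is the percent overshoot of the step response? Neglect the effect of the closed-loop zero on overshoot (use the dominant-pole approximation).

2.68%

Forward path: (17.4 + 1.2s)·1/(s(s+5.1)). The closed-loop characteristic equation is s² + (5.1 + 1·1.2)s + 1·17.4 = 0.
That is s² + 6.3s + 17.4 = 0, so ω_n = 4.171 rad/s and ζ = 6.3/(2·4.171) = 0.7552.
%OS = 100·exp(−πζ/√(1−ζ²)) = 2.68%.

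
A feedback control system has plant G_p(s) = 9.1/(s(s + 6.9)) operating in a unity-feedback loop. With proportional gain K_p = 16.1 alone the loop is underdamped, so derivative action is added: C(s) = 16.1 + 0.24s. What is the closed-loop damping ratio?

Forward path: (16.1 + 0.24s)·9.1/(s(s+6.9)). The closed-loop characteristic equation is s² + (6.9 + 9.1·0.24)s + 9.1·16.1 = 0.
That is s² + 9.084s + 146.5 = 0, so ω_n = 12.1 rad/s and ζ = 9.084/(2·12.1) = 0.3752.

ζ = 0.375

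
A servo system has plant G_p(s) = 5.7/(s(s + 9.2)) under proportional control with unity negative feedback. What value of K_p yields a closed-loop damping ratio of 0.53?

Closed-loop characteristic equation: s² + 9.2s + K_p·5.7 = 0.
So ω_n = √(5.7K_p) and 2ζω_n = 9.2, giving ζ = 9.2/(2√(5.7K_p)).
Setting ζ = 0.53: √(5.7K_p) = 9.2/(2·0.53) = 8.679, so K_p = 75.33/5.7 = 13.2.

K_p = 13.2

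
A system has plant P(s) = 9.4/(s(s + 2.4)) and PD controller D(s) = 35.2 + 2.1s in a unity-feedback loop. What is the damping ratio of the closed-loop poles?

Forward path: (35.2 + 2.1s)·9.4/(s(s+2.4)). The closed-loop characteristic equation is s² + (2.4 + 9.4·2.1)s + 9.4·35.2 = 0.
That is s² + 22.14s + 330.9 = 0, so ω_n = 18.19 rad/s and ζ = 22.14/(2·18.19) = 0.6086.

ζ = 0.609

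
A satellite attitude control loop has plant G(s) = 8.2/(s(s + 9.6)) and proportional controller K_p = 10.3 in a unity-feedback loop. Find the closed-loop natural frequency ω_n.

ω_n = 9.19 rad/s

With unity feedback the closed-loop characteristic equation is s² + 9.6s + 10.3·8.2 = s² + 9.6s + 84.46 = 0.
Matching s² + 2ζω_n s + ω_n²: ω_n = √84.46 = 9.19 rad/s and 2ζω_n = 9.6, so ζ = 9.6/(2·9.19) = 0.522.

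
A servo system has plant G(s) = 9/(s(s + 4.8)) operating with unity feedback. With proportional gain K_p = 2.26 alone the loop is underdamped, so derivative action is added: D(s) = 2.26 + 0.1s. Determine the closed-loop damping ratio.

Forward path: (2.26 + 0.1s)·9/(s(s+4.8)). The closed-loop characteristic equation is s² + (4.8 + 9·0.1)s + 9·2.26 = 0.
That is s² + 5.7s + 20.34 = 0, so ω_n = 4.51 rad/s and ζ = 5.7/(2·4.51) = 0.6319.

ζ = 0.632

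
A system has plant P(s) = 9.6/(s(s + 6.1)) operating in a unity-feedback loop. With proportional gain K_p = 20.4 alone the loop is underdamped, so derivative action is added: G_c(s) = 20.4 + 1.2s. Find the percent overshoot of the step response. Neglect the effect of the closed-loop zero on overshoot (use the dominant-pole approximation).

Forward path: (20.4 + 1.2s)·9.6/(s(s+6.1)). The closed-loop characteristic equation is s² + (6.1 + 9.6·1.2)s + 9.6·20.4 = 0.
That is s² + 17.62s + 195.8 = 0, so ω_n = 13.99 rad/s and ζ = 17.62/(2·13.99) = 0.6295.
%OS = 100·exp(−πζ/√(1−ζ²)) = 7.84%.

7.84%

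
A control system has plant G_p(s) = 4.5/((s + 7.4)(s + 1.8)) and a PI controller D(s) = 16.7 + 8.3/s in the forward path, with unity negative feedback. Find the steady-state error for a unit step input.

The open loop D(s)G_p(s) has a pole at the origin (type 1), so the static position error constant is infinite and e_ss = 1/(1+∞) = 0.

0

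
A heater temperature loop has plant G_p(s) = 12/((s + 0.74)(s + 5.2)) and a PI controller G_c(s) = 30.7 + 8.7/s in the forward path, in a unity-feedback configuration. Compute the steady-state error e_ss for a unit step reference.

The open loop G_c(s)G_p(s) has a pole at the origin (type 1), so the static position error constant is infinite and e_ss = 1/(1+∞) = 0.

0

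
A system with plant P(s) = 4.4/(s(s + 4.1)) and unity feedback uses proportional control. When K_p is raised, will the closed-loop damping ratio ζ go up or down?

ζ = 4.1/(2√(4.4K_p)); increasing K_p raises the denominator, so ζ falls.

decrease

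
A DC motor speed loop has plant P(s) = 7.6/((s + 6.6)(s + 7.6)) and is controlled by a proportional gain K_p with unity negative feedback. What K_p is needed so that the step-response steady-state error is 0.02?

Steady-state error for a unit step on this type-0 loop is 1/(1 + K_p·P(0)).
P(0) = 0.1515. Require 1/(1 + K_p·0.1515) = 0.02, so 1 + 0.1515·K_p = 50.
K_p = (50 − 1)/0.1515 = 323.

K_p = 323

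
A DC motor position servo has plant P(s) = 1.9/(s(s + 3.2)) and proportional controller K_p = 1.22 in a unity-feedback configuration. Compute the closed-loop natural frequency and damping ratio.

ω_n = 1.52 rad/s, ζ = 1.05

With unity feedback the closed-loop characteristic equation is s² + 3.2s + 1.22·1.9 = s² + 3.2s + 2.318 = 0.
Matching s² + 2ζω_n s + ω_n²: ω_n = √2.318 = 1.522 rad/s and 2ζω_n = 3.2, so ζ = 3.2/(2·1.522) = 1.05.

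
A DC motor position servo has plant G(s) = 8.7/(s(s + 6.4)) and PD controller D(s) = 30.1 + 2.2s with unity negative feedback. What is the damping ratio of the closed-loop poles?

Forward path: (30.1 + 2.2s)·8.7/(s(s+6.4)). The closed-loop characteristic equation is s² + (6.4 + 8.7·2.2)s + 8.7·30.1 = 0.
That is s² + 25.54s + 261.9 = 0, so ω_n = 16.18 rad/s and ζ = 25.54/(2·16.18) = 0.7891.

ζ = 0.789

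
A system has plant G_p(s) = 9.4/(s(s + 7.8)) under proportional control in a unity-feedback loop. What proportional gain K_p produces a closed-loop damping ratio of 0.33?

K_p = 14.9

Closed-loop characteristic equation: s² + 7.8s + K_p·9.4 = 0.
So ω_n = √(9.4K_p) and 2ζω_n = 7.8, giving ζ = 7.8/(2√(9.4K_p)).
Setting ζ = 0.33: √(9.4K_p) = 7.8/(2·0.33) = 11.82, so K_p = 139.7/9.4 = 14.9.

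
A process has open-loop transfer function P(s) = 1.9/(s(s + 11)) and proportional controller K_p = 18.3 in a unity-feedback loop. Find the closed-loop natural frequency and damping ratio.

With unity feedback the closed-loop characteristic equation is s² + 11s + 18.3·1.9 = s² + 11s + 34.77 = 0.
So ω_n² = 34.77 ⇒ ω_n = 5.897 rad/s, and ζ = 11/(2ω_n) = 0.933.

ω_n = 5.9 rad/s, ζ = 0.933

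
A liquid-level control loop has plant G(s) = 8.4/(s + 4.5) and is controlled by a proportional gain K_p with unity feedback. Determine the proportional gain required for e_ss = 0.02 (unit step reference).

Steady-state error for a unit step on this type-0 loop is 1/(1 + K_p·G(0)).
G(0) = 1.867. Require 1/(1 + K_p·1.867) = 0.02, so 1 + 1.867·K_p = 50.
K_p = (50 − 1)/1.867 = 26.2.

K_p = 26.2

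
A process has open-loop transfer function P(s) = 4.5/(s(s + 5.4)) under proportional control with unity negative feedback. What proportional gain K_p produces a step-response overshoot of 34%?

K_p = 15.4

From %OS = 100·exp(−πζ/√(1−ζ²)) = 34%, ζ = −ln(0.34)/√(π²+ln²(0.34)) = 0.3248.
Characteristic equation s² + 5.4s + 4.5K_p = 0 gives ζ = 5.4/(2√(4.5K_p)).
Setting ζ = 0.3248: √(4.5K_p) = 5.4/(2·0.3248) = 8.313, so K_p = 69.11/4.5 = 15.4.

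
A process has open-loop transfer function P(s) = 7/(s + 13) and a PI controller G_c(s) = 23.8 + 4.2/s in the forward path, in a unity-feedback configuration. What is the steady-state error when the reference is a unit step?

0

The open loop G_c(s)P(s) has a pole at the origin (type 1), so the static position error constant is infinite and e_ss = 1/(1+∞) = 0.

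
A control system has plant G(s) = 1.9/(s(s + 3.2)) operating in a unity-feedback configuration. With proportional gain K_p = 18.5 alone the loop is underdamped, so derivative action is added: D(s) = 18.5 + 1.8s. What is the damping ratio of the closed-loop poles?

Forward path: (18.5 + 1.8s)·1.9/(s(s+3.2)). The closed-loop characteristic equation is s² + (3.2 + 1.9·1.8)s + 1.9·18.5 = 0.
That is s² + 6.62s + 35.15 = 0, so ω_n = 5.929 rad/s and ζ = 6.62/(2·5.929) = 0.5583.

ζ = 0.558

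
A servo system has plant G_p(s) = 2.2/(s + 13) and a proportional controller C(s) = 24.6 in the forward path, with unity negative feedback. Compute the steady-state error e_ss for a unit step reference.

0.194

The loop is type 0. Static position error constant K_pos = C(0)·G_p(0) = 24.6·0.1692 = 4.163.
Steady-state error to a unit step: e_ss = 1/(1+K_pos) = 1/5.163 = 0.194.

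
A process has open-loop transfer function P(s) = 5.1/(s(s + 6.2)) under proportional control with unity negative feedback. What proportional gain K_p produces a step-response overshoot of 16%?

K_p = 7.42

From %OS = 100·exp(−πζ/√(1−ζ²)) = 16%, ζ = −ln(0.16)/√(π²+ln²(0.16)) = 0.5039.
Characteristic equation s² + 6.2s + 5.1K_p = 0 gives ζ = 6.2/(2√(5.1K_p)).
Setting ζ = 0.5039: √(5.1K_p) = 6.2/(2·0.5039) = 6.152, so K_p = 37.85/5.1 = 7.42.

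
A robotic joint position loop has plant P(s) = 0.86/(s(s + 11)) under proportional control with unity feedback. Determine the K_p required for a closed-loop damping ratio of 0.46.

Closed-loop characteristic equation: s² + 11s + K_p·0.86 = 0.
So ω_n = √(0.86K_p) and 2ζω_n = 11, giving ζ = 11/(2√(0.86K_p)).
Setting ζ = 0.46: √(0.86K_p) = 11/(2·0.46) = 11.96, so K_p = 143/0.86 = 166.

K_p = 166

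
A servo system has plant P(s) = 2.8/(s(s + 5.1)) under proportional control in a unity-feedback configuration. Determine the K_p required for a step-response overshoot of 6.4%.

From %OS = 100·exp(−πζ/√(1−ζ²)) = 6.4%, ζ = −ln(0.064)/√(π²+ln²(0.064)) = 0.6585.
Characteristic equation s² + 5.1s + 2.8K_p = 0 gives ζ = 5.1/(2√(2.8K_p)).
Setting ζ = 0.6585: √(2.8K_p) = 5.1/(2·0.6585) = 3.872, so K_p = 15/2.8 = 5.36.

K_p = 5.36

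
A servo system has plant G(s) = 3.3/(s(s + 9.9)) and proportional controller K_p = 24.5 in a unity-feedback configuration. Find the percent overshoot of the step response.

From 1 + K_pG(s) = 0: s² + 9.9s + 80.85 = 0 ⇒ ω_n = 8.992, ζ = 0.5505.
%OS = 100·exp(−πζ/√(1−ζ²)) = 100·exp(−π·0.5505/√0.6969) = 12.6%.

12.6%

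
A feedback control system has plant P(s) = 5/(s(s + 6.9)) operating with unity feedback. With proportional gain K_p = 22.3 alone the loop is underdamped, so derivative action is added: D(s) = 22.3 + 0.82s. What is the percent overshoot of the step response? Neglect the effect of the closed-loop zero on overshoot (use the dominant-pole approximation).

Forward path: (22.3 + 0.82s)·5/(s(s+6.9)). The closed-loop characteristic equation is s² + (6.9 + 5·0.82)s + 5·22.3 = 0.
That is s² + 11s + 111.5 = 0, so ω_n = 10.56 rad/s and ζ = 11/(2·10.56) = 0.5209.
%OS = 100·exp(−πζ/√(1−ζ²)) = 14.7%.

14.7%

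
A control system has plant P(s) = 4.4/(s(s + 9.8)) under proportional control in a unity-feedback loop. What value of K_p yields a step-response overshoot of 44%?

From %OS = 100·exp(−πζ/√(1−ζ²)) = 44%, ζ = −ln(0.44)/√(π²+ln²(0.44)) = 0.2528.
Characteristic equation s² + 9.8s + 4.4K_p = 0 gives ζ = 9.8/(2√(4.4K_p)).
Setting ζ = 0.2528: √(4.4K_p) = 9.8/(2·0.2528) = 19.38, so K_p = 375.6/4.4 = 85.4.

K_p = 85.4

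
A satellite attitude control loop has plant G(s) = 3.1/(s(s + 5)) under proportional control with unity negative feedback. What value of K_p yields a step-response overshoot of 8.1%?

From %OS = 100·exp(−πζ/√(1−ζ²)) = 8.1%, ζ = −ln(0.081)/√(π²+ln²(0.081)) = 0.6247.
Characteristic equation s² + 5s + 3.1K_p = 0 gives ζ = 5/(2√(3.1K_p)).
Setting ζ = 0.6247: √(3.1K_p) = 5/(2·0.6247) = 4.002, so K_p = 16.02/3.1 = 5.17.

K_p = 5.17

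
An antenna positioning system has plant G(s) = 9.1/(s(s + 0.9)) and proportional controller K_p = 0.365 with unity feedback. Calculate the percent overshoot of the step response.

From 1 + K_pG(s) = 0: s² + 0.9s + 3.321 = 0 ⇒ ω_n = 1.822, ζ = 0.2469.
%OS = 100·exp(−πζ/√(1−ζ²)) = 100·exp(−π·0.2469/√0.939) = 44.9%.

44.9%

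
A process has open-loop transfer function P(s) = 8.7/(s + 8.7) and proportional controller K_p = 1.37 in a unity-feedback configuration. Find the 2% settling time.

Closed-loop transfer function: T(s) = K_p·P(s)/(1 + K_p·P(s)) = 11.92/(s + 8.7 + 11.92) = 11.92/(s + 20.62).
Time constant τ = 1/20.62 = 0.0485 s, so the 2% settling time is about 4τ = 0.194 s.

T_s ≈ 0.194 s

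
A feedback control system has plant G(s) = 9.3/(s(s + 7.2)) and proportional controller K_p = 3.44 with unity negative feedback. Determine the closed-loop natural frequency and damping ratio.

The closed-loop denominator is s(s+7.2) + 3.44·9.3 = s² + 7.2s + 31.99.
So ω_n² = 31.99 ⇒ ω_n = 5.656 rad/s, and ζ = 7.2/(2ω_n) = 0.636.

ω_n = 5.66 rad/s, ζ = 0.636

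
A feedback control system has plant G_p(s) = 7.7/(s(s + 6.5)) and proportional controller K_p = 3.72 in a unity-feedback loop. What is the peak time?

The closed-loop denominator s² + 6.5s + 28.64 gives ω_n = √28.64 = 5.352 and ζ = 6.5/(2ω_n) = 0.6072.
Damped frequency ω_d = ω_n√(1−ζ²) = 4.252 rad/s, so peak time T_p = π/ω_d = 0.739 s.

T_p = 0.739 s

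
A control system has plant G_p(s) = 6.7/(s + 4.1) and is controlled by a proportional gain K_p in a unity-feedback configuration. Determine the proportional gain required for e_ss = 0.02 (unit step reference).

K_p = 30

Steady-state error for a unit step on this type-0 loop is 1/(1 + K_p·G_p(0)).
G_p(0) = 1.634. Require 1/(1 + K_p·1.634) = 0.02, so 1 + 1.634·K_p = 50.
K_p = (50 − 1)/1.634 = 30.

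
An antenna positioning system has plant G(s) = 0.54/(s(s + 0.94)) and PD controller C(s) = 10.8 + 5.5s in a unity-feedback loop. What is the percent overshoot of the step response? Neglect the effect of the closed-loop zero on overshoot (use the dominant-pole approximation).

Forward path: (10.8 + 5.5s)·0.54/(s(s+0.94)). The closed-loop characteristic equation is s² + (0.94 + 0.54·5.5)s + 0.54·10.8 = 0.
That is s² + 3.91s + 5.832 = 0, so ω_n = 2.415 rad/s and ζ = 3.91/(2·2.415) = 0.8095.
%OS = 100·exp(−πζ/√(1−ζ²)) = 1.31%.

1.31%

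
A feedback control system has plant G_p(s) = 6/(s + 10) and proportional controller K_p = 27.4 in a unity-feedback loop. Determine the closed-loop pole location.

Closed-loop transfer function: T(s) = K_p·G_p(s)/(1 + K_p·G_p(s)) = 164.4/(s + 10 + 164.4) = 164.4/(s + 174.4).
The closed-loop pole is at s = −174.4.

s = -174.4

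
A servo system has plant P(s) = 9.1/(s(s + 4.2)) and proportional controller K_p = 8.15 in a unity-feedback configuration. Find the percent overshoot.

45.4%

Closed-loop characteristic equation: s² + 4.2s + 74.17 = 0, so ω_n = 8.612 rad/s and ζ = 4.2/(2·8.612) = 0.2438.
%OS = 100·exp(−πζ/√(1−ζ²)) = 100·exp(−π·0.2438/√0.9405) = 45.4%.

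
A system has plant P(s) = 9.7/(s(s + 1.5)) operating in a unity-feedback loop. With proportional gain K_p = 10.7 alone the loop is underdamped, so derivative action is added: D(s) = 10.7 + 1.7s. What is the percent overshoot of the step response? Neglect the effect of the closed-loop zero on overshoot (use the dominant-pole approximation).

Forward path: (10.7 + 1.7s)·9.7/(s(s+1.5)). The closed-loop characteristic equation is s² + (1.5 + 9.7·1.7)s + 9.7·10.7 = 0.
That is s² + 17.99s + 103.8 = 0, so ω_n = 10.19 rad/s and ζ = 17.99/(2·10.19) = 0.8829.
%OS = 100·exp(−πζ/√(1−ζ²)) = 0.272%.

0.272%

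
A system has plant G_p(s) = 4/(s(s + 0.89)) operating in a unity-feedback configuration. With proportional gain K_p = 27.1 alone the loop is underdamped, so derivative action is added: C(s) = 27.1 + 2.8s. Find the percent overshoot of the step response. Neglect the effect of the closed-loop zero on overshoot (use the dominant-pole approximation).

Forward path: (27.1 + 2.8s)·4/(s(s+0.89)). The closed-loop characteristic equation is s² + (0.89 + 4·2.8)s + 4·27.1 = 0.
That is s² + 12.09s + 108.4 = 0, so ω_n = 10.41 rad/s and ζ = 12.09/(2·10.41) = 0.5806.
%OS = 100·exp(−πζ/√(1−ζ²)) = 10.6%.

10.6%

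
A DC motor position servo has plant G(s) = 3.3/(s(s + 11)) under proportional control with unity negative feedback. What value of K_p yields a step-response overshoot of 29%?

K_p = 68.2

From %OS = 100·exp(−πζ/√(1−ζ²)) = 29%, ζ = −ln(0.29)/√(π²+ln²(0.29)) = 0.3666.
Characteristic equation s² + 11s + 3.3K_p = 0 gives ζ = 11/(2√(3.3K_p)).
Setting ζ = 0.3666: √(3.3K_p) = 11/(2·0.3666) = 15, so K_p = 225.1/3.3 = 68.2.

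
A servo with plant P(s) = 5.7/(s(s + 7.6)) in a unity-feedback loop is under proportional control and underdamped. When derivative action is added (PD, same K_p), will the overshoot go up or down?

With PD the characteristic equation becomes s² + (a + K·K_d)s + K·K_p = 0; the damping term grows, ζ rises, overshoot falls.

decrease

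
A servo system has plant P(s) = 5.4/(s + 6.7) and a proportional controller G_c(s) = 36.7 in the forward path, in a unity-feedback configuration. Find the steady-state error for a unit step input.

0.0327

The loop is type 0. Static position error constant K_pos = G_c(0)·P(0) = 36.7·0.806 = 29.58.
Steady-state error to a unit step: e_ss = 1/(1+K_pos) = 1/30.58 = 0.0327.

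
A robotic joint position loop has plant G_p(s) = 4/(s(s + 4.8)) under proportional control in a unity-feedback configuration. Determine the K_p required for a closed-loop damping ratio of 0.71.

K_p = 2.86

Closed-loop characteristic equation: s² + 4.8s + K_p·4 = 0.
So ω_n = √(4K_p) and 2ζω_n = 4.8, giving ζ = 4.8/(2√(4K_p)).
Setting ζ = 0.71: √(4K_p) = 4.8/(2·0.71) = 3.38, so K_p = 11.43/4 = 2.86.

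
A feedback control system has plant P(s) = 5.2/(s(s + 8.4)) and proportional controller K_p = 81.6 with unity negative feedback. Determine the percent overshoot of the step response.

From 1 + K_pP(s) = 0: s² + 8.4s + 424.3 = 0 ⇒ ω_n = 20.6, ζ = 0.2039.
%OS = 100·exp(−πζ/√(1−ζ²)) = 100·exp(−π·0.2039/√0.9584) = 52%.

52%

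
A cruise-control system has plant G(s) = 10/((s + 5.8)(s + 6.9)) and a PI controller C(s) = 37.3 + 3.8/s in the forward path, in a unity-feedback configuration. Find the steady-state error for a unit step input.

The open loop C(s)G(s) has a pole at the origin (type 1), so the static position error constant is infinite and e_ss = 1/(1+∞) = 0.

0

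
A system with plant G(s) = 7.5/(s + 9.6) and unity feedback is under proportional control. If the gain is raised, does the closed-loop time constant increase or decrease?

The closed-loop bandwidth 9.6+K_p·7.5 grows with K_p, so τ shrinks.

decrease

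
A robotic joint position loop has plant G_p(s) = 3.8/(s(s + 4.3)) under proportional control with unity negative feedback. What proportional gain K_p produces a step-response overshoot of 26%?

From %OS = 100·exp(−πζ/√(1−ζ²)) = 26%, ζ = −ln(0.26)/√(π²+ln²(0.26)) = 0.3941.
Characteristic equation s² + 4.3s + 3.8K_p = 0 gives ζ = 4.3/(2√(3.8K_p)).
Setting ζ = 0.3941: √(3.8K_p) = 4.3/(2·0.3941) = 5.456, so K_p = 29.76/3.8 = 7.83.

K_p = 7.83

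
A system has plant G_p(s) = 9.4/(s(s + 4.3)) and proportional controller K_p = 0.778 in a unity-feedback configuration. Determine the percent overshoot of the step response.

1.63%

The closed-loop denominator s² + 4.3s + 7.313 gives ω_n = √7.313 = 2.704 and ζ = 4.3/(2ω_n) = 0.795.
%OS = 100·exp(−πζ/√(1−ζ²)) = 100·exp(−π·0.795/√0.3679) = 1.63%.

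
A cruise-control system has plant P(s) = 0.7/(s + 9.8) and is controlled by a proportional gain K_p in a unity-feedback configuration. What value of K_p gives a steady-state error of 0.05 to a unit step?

K_p = 266

Steady-state error for a unit step on this type-0 loop is 1/(1 + K_p·P(0)).
P(0) = 0.07143. Require 1/(1 + K_p·0.07143) = 0.05, so 1 + 0.07143·K_p = 20.
K_p = (20 − 1)/0.07143 = 266.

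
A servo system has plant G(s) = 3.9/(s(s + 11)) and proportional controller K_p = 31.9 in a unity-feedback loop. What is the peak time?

The closed-loop denominator s² + 11s + 124.4 gives ω_n = √124.4 = 11.15 and ζ = 11/(2ω_n) = 0.4931.
Damped frequency ω_d = ω_n√(1−ζ²) = 9.704 rad/s, so peak time T_p = π/ω_d = 0.324 s.

T_p = 0.324 s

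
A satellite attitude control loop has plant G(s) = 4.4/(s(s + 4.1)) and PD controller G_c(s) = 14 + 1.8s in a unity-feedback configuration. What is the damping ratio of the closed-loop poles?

Forward path: (14 + 1.8s)·4.4/(s(s+4.1)). The closed-loop characteristic equation is s² + (4.1 + 4.4·1.8)s + 4.4·14 = 0.
That is s² + 12.02s + 61.6 = 0, so ω_n = 7.849 rad/s and ζ = 12.02/(2·7.849) = 0.7657.

ζ = 0.766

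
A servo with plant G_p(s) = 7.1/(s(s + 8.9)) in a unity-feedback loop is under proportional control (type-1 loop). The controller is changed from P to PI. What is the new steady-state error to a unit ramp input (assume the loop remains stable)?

The integrator raises the loop to type 2, so K_v → ∞ and e_ss to a ramp is zero.

0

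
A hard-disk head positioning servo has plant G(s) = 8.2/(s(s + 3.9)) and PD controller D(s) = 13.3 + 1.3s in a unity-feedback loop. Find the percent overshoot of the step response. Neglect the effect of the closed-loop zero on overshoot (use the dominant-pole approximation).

Forward path: (13.3 + 1.3s)·8.2/(s(s+3.9)). The closed-loop characteristic equation is s² + (3.9 + 8.2·1.3)s + 8.2·13.3 = 0.
That is s² + 14.56s + 109.1 = 0, so ω_n = 10.44 rad/s and ζ = 14.56/(2·10.44) = 0.6971.
%OS = 100·exp(−πζ/√(1−ζ²)) = 4.71%.

4.71%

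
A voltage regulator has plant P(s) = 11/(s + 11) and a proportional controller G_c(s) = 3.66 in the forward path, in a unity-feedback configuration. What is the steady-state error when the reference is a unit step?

The loop is type 0. Static position error constant K_pos = G_c(0)·P(0) = 3.66·1 = 3.66.
Steady-state error to a unit step: e_ss = 1/(1+K_pos) = 1/4.66 = 0.215.

0.215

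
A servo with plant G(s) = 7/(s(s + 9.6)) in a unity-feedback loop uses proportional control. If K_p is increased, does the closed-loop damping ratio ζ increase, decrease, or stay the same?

decrease

ζ = 9.6/(2√(7K_p)); increasing K_p raises the denominator, so ζ falls.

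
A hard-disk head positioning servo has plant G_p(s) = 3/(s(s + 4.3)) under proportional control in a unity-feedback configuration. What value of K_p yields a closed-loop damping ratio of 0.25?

K_p = 24.7

Closed-loop characteristic equation: s² + 4.3s + K_p·3 = 0.
So ω_n = √(3K_p) and 2ζω_n = 4.3, giving ζ = 4.3/(2√(3K_p)).
Setting ζ = 0.25: √(3K_p) = 4.3/(2·0.25) = 8.6, so K_p = 73.96/3 = 24.7.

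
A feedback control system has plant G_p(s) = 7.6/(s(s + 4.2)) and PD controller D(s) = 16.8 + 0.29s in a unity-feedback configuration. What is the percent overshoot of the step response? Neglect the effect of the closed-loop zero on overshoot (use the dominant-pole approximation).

Forward path: (16.8 + 0.29s)·7.6/(s(s+4.2)). The closed-loop characteristic equation is s² + (4.2 + 7.6·0.29)s + 7.6·16.8 = 0.
That is s² + 6.404s + 127.7 = 0, so ω_n = 11.3 rad/s and ζ = 6.404/(2·11.3) = 0.2834.
%OS = 100·exp(−πζ/√(1−ζ²)) = 39.5%.

39.5%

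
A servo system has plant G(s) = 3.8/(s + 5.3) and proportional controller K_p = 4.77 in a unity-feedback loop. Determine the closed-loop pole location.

s = -23.43

Closed-loop transfer function: T(s) = K_p·G(s)/(1 + K_p·G(s)) = 18.13/(s + 5.3 + 18.13) = 18.13/(s + 23.43).
The closed-loop pole is at s = −23.43.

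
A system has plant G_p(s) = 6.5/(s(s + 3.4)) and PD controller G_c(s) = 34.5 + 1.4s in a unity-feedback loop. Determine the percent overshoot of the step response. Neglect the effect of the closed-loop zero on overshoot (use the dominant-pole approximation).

Forward path: (34.5 + 1.4s)·6.5/(s(s+3.4)). The closed-loop characteristic equation is s² + (3.4 + 6.5·1.4)s + 6.5·34.5 = 0.
That is s² + 12.5s + 224.2 = 0, so ω_n = 14.97 rad/s and ζ = 12.5/(2·14.97) = 0.4174.
%OS = 100·exp(−πζ/√(1−ζ²)) = 23.6%.

23.6%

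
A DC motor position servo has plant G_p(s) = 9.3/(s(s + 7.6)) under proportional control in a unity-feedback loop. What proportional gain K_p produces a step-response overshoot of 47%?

From %OS = 100·exp(−πζ/√(1−ζ²)) = 47%, ζ = −ln(0.47)/√(π²+ln²(0.47)) = 0.2337.
Characteristic equation s² + 7.6s + 9.3K_p = 0 gives ζ = 7.6/(2√(9.3K_p)).
Setting ζ = 0.2337: √(9.3K_p) = 7.6/(2·0.2337) = 16.26, so K_p = 264.4/9.3 = 28.4.

K_p = 28.4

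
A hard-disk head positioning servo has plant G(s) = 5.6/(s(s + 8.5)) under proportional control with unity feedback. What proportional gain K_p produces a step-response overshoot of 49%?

K_p = 65.8

From %OS = 100·exp(−πζ/√(1−ζ²)) = 49%, ζ = −ln(0.49)/√(π²+ln²(0.49)) = 0.2214.
Characteristic equation s² + 8.5s + 5.6K_p = 0 gives ζ = 8.5/(2√(5.6K_p)).
Setting ζ = 0.2214: √(5.6K_p) = 8.5/(2·0.2214) = 19.19, so K_p = 368.4/5.6 = 65.8.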